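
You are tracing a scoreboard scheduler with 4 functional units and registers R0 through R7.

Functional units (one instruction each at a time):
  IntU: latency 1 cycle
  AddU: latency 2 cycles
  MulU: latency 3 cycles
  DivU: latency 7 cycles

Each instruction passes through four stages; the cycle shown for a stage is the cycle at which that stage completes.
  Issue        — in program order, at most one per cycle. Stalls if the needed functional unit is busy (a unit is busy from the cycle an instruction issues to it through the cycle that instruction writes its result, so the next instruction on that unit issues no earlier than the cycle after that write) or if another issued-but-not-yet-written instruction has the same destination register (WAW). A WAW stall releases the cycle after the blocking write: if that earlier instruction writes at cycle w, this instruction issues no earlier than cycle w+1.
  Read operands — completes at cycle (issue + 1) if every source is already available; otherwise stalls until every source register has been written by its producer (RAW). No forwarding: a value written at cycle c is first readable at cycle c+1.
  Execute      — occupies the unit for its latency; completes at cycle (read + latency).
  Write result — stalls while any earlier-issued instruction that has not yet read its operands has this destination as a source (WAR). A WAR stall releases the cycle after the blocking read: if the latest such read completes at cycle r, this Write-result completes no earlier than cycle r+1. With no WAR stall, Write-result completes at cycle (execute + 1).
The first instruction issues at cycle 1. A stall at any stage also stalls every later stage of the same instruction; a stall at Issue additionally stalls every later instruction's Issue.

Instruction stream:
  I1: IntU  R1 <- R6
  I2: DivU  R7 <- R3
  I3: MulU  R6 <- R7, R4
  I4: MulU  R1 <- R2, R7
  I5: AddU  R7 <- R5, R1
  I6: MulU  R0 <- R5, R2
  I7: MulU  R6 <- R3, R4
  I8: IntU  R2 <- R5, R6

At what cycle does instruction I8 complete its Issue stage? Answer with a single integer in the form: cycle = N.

c1: I1 issues→IntU
c2: I1 reads; I2 issues→DivU
c3: I1 exec-done; I2 reads; I3 issues→MulU
c4: I1 writes R1
c10: I2 exec-done
c11: I2 writes R7
c12: I3 reads
c15: I3 exec-done
c16: I3 writes R6
c17: I4 issues→MulU
c18: I4 reads; I5 issues→AddU
c21: I4 exec-done
c22: I4 writes R1
c23: I5 reads; I6 issues→MulU
c24: I6 reads
c25: I5 exec-done
c26: I5 writes R7
c27: I6 exec-done
c28: I6 writes R0
c29: I7 issues→MulU
c30: I7 reads; I8 issues→IntU
c33: I7 exec-done
c34: I7 writes R6
c35: I8 reads
c36: I8 exec-done
c37: I8 writes R2

cycle = 30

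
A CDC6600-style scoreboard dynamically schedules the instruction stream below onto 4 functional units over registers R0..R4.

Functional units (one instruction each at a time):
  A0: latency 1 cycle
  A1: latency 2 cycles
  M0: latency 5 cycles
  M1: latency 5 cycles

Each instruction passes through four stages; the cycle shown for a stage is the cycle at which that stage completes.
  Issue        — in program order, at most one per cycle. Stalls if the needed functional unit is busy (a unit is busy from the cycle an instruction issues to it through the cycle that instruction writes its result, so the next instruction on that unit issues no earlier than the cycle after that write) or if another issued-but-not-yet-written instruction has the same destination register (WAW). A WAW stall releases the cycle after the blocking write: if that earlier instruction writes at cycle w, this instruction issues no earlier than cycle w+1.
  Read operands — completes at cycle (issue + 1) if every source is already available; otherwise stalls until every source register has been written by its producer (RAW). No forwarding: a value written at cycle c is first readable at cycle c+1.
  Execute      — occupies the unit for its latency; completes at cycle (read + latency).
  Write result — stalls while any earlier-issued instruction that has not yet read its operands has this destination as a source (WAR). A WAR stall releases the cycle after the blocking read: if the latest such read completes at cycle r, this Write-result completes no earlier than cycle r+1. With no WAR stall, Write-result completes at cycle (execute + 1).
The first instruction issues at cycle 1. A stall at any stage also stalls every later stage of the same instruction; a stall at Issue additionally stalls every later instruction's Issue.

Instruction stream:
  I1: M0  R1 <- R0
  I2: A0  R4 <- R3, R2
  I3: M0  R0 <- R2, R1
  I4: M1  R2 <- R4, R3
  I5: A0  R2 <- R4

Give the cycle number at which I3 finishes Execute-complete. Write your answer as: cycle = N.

t=1  issue I1 (M0)
t=2  I1 read-ops, issue I2 (A0)
t=3  I2 read-ops
t=4  I2 finished on A0
t=5  I2→R4
t=7  I1 finished on M0
t=8  I1→R1
t=9  issue I3 (M0)
t=10  I3 read-ops, issue I4 (M1)
t=11  I4 read-ops
t=15  I3 finished on M0
t=16  I3→R0, I4 finished on M1
t=17  I4→R2
t=18  issue I5 (A0)
t=19  I5 read-ops
t=20  I5 finished on A0
t=21  I5→R2

cycle = 15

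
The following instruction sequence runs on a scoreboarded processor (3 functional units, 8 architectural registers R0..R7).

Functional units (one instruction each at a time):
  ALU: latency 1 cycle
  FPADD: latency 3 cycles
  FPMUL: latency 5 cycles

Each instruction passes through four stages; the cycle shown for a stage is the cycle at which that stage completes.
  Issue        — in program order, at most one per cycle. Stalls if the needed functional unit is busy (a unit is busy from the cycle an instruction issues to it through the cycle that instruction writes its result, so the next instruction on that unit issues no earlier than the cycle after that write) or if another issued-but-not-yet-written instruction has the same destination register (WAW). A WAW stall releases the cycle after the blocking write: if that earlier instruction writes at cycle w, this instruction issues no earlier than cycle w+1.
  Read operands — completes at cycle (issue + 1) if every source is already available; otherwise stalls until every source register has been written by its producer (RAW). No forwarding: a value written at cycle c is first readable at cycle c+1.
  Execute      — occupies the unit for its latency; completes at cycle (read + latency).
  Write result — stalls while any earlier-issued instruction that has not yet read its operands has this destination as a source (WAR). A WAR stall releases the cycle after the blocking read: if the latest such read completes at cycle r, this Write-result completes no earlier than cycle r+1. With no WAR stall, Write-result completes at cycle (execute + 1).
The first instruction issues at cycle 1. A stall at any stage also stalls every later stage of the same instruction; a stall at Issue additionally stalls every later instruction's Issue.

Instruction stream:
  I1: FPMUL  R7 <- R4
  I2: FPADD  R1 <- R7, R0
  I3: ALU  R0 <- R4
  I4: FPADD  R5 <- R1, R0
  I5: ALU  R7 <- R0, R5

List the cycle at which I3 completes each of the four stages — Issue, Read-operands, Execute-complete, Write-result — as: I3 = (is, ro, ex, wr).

I1 -> (1, 2, 7, 8)
I2 -> (2, 9, 12, 13)  // RAW R7: wait I1 write@8
I3 -> (3, 4, 5, 10)  // WAR R0: wait I2 read@9
I4 -> (14, 15, 18, 19)  // struct: FPADD busy until I2 writes@13
I5 -> (15, 20, 21, 22)  // RAW R5: wait I4 write@19

I3 = (3, 4, 5, 10)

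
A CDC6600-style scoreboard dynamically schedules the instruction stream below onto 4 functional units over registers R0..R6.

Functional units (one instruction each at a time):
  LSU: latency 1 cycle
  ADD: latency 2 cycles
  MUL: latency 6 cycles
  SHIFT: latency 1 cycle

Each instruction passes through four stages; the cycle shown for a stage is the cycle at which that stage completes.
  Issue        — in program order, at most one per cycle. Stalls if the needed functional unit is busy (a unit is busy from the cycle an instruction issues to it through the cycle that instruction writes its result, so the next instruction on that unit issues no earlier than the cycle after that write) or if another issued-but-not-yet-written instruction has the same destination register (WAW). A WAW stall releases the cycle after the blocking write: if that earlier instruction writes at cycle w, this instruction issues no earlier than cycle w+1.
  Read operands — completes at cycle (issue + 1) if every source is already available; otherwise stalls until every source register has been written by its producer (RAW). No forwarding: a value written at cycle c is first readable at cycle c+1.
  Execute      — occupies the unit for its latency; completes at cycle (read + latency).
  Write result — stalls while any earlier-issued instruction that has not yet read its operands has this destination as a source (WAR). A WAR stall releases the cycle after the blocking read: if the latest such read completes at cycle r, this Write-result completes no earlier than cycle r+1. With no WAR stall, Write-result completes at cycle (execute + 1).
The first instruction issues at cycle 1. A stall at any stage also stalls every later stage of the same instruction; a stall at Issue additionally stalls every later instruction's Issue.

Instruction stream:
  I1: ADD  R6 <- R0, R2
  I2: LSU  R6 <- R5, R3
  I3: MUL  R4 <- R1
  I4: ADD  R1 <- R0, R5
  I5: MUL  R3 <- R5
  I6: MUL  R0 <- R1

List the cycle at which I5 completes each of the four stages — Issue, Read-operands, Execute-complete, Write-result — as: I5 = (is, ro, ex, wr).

I5 = (16, 17, 23, 24)

I1 -> (1, 2, 4, 5)
I2 -> (6, 7, 8, 9)  // WAW R6: wait I1 write@5
I3 -> (7, 8, 14, 15)
I4 -> (8, 9, 11, 12)
I5 -> (16, 17, 23, 24)  // struct: MUL busy until I3 writes@15
I6 -> (25, 26, 32, 33)  // struct: MUL busy until I5 writes@24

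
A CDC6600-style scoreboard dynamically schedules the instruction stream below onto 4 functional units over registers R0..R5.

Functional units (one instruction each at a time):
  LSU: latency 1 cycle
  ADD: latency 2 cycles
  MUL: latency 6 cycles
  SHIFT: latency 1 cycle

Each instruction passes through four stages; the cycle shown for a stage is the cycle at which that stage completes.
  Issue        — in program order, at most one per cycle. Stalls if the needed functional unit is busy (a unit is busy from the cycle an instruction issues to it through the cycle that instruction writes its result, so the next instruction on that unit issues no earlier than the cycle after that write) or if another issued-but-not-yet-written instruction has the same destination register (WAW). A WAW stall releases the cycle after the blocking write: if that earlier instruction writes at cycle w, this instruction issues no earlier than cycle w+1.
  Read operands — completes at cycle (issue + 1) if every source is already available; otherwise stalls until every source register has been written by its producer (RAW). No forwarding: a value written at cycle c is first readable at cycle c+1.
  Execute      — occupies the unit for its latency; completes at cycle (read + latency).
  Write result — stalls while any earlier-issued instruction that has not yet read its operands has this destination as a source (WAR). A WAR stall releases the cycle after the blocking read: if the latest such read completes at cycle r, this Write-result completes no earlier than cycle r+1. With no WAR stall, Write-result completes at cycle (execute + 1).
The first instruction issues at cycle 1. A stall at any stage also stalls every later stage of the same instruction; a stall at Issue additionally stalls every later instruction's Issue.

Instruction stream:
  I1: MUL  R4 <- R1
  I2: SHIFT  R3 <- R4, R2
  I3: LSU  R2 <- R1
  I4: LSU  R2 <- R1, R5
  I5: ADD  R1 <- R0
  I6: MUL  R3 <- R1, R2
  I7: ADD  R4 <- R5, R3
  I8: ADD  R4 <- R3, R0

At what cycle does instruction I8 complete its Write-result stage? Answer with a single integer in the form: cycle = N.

1) issue 1, read 2, done 8, write 9
2) issue 2, read 10, done 11, write 12  <RAW R4: wait I1 write@9>
3) issue 3, read 4, done 5, write 11  <WAR R2: wait I2 read@10>
4) issue 12, read 13, done 14, write 15  <struct: LSU busy until I3 writes@11>
5) issue 13, read 14, done 16, write 17
6) issue 14, read 18, done 24, write 25  <RAW R1: wait I5 write@17>
7) issue 18, read 26, done 28, write 29  <struct: ADD busy until I5 writes@17 / RAW R3: wait I6 write@25>
8) issue 30, read 31, done 33, write 34  <struct: ADD busy until I7 writes@29>

cycle = 34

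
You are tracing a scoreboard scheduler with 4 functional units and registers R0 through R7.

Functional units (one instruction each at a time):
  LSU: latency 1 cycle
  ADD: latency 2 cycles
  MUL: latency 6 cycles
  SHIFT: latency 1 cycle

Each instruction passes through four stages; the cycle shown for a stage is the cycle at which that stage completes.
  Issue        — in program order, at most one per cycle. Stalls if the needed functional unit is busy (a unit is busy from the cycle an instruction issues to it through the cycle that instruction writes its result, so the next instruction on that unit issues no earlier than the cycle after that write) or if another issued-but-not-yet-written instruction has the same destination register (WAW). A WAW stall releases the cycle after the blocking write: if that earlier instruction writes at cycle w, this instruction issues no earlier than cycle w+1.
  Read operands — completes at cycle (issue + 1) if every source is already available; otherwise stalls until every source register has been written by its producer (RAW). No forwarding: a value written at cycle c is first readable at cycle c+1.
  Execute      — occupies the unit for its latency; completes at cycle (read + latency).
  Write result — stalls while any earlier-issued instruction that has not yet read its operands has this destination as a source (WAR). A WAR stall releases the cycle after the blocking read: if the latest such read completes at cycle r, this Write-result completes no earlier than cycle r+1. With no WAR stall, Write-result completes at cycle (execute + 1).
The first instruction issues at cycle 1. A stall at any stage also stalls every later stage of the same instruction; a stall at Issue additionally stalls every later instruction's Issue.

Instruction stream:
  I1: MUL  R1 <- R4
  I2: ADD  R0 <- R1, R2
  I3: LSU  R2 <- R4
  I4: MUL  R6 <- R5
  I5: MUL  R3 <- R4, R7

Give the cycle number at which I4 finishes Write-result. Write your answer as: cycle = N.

  I1 | 1 | 2 | 8 | 9
  I2 | 2 | 10 | 12 | 13   RAW R1: wait I1 write@9
  I3 | 3 | 4 | 5 | 11   WAR R2: wait I2 read@10
  I4 | 10 | 11 | 17 | 18   struct: MUL busy until I1 writes@9
  I5 | 19 | 20 | 26 | 27   struct: MUL busy until I4 writes@18

cycle = 18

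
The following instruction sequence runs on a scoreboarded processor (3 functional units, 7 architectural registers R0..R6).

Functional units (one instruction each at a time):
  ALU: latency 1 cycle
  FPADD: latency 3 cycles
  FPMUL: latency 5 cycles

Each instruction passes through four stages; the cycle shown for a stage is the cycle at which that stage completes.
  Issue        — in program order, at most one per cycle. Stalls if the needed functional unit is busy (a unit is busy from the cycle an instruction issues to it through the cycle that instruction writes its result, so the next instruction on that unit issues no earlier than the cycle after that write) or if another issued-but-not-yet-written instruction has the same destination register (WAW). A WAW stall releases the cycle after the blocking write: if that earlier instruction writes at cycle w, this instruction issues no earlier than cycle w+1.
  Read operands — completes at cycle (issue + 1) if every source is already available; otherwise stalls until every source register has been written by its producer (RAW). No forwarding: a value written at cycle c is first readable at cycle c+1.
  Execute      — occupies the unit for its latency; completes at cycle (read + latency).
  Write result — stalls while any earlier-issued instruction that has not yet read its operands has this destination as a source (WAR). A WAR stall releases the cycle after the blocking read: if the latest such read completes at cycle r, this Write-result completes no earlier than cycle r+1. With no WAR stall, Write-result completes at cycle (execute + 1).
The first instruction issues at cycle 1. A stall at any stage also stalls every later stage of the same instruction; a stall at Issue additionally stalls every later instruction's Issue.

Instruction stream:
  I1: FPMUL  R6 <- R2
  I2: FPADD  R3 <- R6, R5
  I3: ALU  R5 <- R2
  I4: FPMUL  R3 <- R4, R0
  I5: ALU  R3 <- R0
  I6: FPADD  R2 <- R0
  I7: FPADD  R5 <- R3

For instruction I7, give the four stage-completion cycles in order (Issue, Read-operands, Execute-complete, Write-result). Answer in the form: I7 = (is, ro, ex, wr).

[I1] 1/2/7/8
[I2] 2/9/12/13  (RAW R6: wait I1 write@8)
[I3] 3/4/5/10  (WAR R5: wait I2 read@9)
[I4] 14/15/20/21  (WAW R3: wait I2 write@13)
[I5] 22/23/24/25  (WAW R3: wait I4 write@21)
[I6] 23/24/27/28
[I7] 29/30/33/34  (struct: FPADD busy until I6 writes@28)

I7 = (29, 30, 33, 34)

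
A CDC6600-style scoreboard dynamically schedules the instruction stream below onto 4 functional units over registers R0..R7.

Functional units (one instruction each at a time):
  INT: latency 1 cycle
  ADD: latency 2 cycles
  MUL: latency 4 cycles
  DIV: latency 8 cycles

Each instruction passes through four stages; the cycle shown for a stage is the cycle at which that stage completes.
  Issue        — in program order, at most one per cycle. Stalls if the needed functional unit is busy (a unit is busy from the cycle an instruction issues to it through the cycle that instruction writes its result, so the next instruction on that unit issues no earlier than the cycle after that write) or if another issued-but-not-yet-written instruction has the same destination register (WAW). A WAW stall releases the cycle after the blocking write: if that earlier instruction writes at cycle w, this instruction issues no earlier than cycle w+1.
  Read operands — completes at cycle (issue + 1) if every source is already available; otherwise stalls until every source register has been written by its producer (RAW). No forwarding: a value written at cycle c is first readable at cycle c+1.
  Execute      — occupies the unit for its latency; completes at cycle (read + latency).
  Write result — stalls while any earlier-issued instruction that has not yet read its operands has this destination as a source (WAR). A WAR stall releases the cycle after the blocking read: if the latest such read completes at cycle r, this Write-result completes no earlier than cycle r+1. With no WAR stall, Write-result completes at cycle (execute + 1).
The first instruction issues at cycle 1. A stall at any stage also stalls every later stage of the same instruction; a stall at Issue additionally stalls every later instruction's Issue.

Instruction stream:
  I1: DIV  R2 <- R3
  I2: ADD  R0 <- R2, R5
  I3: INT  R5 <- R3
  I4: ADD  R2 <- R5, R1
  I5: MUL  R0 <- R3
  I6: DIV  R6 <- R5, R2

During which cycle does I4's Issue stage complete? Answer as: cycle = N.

  I1 | 1 | 2 | 10 | 11
  I2 | 2 | 12 | 14 | 15   RAW R2: wait I1 write@11
  I3 | 3 | 4 | 5 | 13   WAR R5: wait I2 read@12
  I4 | 16 | 17 | 19 | 20   struct: ADD busy until I2 writes@15
  I5 | 17 | 18 | 22 | 23
  I6 | 18 | 21 | 29 | 30   RAW R2: wait I4 write@20

cycle = 16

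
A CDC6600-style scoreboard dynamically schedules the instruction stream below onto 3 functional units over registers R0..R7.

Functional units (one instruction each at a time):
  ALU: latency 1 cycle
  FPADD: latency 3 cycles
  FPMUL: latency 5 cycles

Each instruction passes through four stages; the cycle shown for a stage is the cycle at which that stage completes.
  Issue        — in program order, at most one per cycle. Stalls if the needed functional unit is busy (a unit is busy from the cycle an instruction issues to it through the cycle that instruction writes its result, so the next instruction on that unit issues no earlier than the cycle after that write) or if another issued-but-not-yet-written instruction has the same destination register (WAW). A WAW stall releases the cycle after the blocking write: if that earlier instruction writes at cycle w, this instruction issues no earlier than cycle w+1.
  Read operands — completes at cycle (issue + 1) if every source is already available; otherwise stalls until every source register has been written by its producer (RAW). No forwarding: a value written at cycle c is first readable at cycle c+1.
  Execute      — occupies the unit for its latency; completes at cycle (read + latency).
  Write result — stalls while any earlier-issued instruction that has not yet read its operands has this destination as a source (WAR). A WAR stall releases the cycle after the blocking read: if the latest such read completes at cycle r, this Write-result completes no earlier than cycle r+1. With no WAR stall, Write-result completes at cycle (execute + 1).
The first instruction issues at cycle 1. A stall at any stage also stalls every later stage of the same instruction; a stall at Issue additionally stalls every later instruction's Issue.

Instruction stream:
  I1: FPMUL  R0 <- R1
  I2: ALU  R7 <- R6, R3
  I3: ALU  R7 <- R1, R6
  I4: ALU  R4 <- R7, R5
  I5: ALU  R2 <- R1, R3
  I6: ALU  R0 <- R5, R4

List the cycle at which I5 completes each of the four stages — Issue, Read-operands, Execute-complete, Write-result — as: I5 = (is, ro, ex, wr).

I5 = (14, 15, 16, 17)

[I1] 1/2/7/8
[I2] 2/3/4/5
[I3] 6/7/8/9  (struct: ALU busy until I2 writes@5)
[I4] 10/11/12/13  (struct: ALU busy until I3 writes@9)
[I5] 14/15/16/17  (struct: ALU busy until I4 writes@13)
[I6] 18/19/20/21  (struct: ALU busy until I5 writes@17)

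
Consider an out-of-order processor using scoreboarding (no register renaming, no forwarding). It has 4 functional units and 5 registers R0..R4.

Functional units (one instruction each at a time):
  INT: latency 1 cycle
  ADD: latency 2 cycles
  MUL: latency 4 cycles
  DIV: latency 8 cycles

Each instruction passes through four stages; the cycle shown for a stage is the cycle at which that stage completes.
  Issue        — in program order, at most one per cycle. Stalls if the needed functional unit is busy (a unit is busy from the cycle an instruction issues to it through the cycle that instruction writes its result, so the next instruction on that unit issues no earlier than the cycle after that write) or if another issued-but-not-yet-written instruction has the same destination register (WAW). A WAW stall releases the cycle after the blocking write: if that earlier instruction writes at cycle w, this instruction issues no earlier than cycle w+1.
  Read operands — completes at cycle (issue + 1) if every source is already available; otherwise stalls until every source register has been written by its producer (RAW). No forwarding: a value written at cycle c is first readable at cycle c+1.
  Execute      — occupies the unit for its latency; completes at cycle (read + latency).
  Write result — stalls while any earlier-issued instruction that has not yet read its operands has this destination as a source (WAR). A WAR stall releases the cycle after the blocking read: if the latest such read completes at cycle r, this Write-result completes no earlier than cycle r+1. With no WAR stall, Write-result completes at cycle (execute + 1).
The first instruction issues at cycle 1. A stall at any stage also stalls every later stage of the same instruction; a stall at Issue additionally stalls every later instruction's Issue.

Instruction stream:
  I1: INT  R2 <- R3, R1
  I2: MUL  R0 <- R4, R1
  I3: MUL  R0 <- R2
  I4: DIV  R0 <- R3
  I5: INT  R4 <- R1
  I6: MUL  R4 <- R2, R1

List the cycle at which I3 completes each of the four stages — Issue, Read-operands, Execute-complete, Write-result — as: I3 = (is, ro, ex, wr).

I3 = (9, 10, 14, 15)

c1: I1 dispatched to INT
c2: I1 operands ready, I2 dispatched to MUL
c3: I1 complete, I2 operands ready
c4: R2←I1
c7: I2 complete
c8: R0←I2
c9: I3 dispatched to MUL
c10: I3 operands ready
c14: I3 complete
c15: R0←I3
c16: I4 dispatched to DIV
c17: I4 operands ready, I5 dispatched to INT
c18: I5 operands ready
c19: I5 complete
c20: R4←I5
c21: I6 dispatched to MUL
c22: I6 operands ready
c25: I4 complete
c26: R0←I4, I6 complete
c27: R4←I6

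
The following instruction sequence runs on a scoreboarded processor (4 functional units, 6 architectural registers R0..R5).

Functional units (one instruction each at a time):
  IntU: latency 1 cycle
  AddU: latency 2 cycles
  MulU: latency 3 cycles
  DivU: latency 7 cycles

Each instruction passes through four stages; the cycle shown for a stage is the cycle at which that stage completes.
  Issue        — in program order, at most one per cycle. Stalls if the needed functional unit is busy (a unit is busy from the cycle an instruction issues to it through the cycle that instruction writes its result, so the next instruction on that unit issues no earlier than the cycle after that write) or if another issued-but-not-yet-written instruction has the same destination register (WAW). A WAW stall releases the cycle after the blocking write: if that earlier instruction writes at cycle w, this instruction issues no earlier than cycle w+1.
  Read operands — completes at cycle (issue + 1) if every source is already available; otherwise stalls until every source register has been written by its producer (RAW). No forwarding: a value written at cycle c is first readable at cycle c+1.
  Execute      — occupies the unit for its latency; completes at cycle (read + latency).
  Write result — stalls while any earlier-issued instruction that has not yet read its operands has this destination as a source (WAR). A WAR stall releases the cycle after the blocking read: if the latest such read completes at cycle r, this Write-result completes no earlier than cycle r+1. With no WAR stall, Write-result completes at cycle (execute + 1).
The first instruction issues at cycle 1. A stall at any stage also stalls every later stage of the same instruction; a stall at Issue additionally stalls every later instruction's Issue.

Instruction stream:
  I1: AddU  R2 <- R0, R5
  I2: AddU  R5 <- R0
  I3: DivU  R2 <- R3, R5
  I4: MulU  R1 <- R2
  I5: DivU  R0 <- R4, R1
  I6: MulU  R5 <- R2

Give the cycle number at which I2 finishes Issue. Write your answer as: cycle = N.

cycle = 6

I1  is:1  ro:2  ex:4  wr:5
I2  is:6  ro:7  ex:9  wr:10  — struct: AddU busy until I1 writes@5
I3  is:7  ro:11  ex:18  wr:19  — RAW R5: wait I2 write@10
I4  is:8  ro:20  ex:23  wr:24  — RAW R2: wait I3 write@19
I5  is:20  ro:25  ex:32  wr:33  — struct: DivU busy until I3 writes@19, RAW R1: wait I4 write@24
I6  is:25  ro:26  ex:29  wr:30  — struct: MulU busy until I4 writes@24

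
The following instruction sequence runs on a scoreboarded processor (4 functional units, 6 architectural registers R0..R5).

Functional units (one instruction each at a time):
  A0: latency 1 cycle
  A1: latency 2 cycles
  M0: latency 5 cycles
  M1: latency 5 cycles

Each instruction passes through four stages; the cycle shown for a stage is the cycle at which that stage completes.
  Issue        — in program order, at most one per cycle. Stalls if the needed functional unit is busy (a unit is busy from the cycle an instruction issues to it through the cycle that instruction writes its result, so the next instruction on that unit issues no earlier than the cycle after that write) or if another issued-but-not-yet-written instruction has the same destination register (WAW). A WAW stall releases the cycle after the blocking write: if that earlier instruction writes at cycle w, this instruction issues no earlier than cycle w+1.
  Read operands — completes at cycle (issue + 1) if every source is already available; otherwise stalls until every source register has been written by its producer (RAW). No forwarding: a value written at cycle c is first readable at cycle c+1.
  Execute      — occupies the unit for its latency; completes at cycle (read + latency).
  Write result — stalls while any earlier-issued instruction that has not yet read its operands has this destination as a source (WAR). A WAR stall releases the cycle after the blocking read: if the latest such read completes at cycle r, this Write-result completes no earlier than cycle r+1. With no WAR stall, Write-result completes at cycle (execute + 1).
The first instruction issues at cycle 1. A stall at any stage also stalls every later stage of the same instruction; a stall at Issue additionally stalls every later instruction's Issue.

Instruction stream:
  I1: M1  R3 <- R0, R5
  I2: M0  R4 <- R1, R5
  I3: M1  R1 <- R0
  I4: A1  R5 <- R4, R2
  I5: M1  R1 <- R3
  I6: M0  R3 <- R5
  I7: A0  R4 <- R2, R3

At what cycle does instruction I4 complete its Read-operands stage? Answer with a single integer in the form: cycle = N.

cycle = 11

I1  is:1  ro:2  ex:7  wr:8
I2  is:2  ro:3  ex:8  wr:9
I3  is:9  ro:10  ex:15  wr:16  — struct: M1 busy until I1 writes@8
I4  is:10  ro:11  ex:13  wr:14
I5  is:17  ro:18  ex:23  wr:24  — struct: M1 busy until I3 writes@16
I6  is:18  ro:19  ex:24  wr:25
I7  is:19  ro:26  ex:27  wr:28  — RAW R3: wait I6 write@25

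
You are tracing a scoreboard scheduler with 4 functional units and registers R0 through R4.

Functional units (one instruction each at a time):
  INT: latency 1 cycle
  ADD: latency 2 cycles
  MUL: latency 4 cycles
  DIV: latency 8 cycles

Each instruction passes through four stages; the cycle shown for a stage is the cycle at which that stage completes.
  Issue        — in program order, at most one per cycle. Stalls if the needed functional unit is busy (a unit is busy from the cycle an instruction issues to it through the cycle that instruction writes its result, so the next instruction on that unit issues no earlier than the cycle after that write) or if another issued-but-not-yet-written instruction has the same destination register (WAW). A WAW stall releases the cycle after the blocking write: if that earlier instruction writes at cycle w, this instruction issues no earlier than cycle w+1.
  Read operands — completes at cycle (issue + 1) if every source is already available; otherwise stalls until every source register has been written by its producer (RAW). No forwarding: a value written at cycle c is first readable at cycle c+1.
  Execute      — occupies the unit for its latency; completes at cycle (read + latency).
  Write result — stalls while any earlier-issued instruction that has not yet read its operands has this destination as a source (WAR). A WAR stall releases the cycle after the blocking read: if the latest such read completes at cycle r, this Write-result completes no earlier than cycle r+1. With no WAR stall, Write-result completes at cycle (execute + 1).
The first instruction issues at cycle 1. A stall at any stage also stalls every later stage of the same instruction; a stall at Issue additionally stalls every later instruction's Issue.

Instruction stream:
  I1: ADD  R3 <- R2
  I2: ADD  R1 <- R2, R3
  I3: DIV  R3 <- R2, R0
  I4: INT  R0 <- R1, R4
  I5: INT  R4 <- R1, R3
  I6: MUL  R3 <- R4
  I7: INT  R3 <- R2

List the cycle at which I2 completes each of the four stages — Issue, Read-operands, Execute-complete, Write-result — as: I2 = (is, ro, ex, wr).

  I1 | 1 | 2 | 4 | 5
  I2 | 6 | 7 | 9 | 10   struct: ADD busy until I1 writes@5
  I3 | 7 | 8 | 16 | 17
  I4 | 8 | 11 | 12 | 13   RAW R1: wait I2 write@10
  I5 | 14 | 18 | 19 | 20   struct: INT busy until I4 writes@13 · RAW R3: wait I3 write@17
  I6 | 18 | 21 | 25 | 26   WAW R3: wait I3 write@17 · RAW R4: wait I5 write@20
  I7 | 27 | 28 | 29 | 30   WAW R3: wait I6 write@26

I2 = (6, 7, 9, 10)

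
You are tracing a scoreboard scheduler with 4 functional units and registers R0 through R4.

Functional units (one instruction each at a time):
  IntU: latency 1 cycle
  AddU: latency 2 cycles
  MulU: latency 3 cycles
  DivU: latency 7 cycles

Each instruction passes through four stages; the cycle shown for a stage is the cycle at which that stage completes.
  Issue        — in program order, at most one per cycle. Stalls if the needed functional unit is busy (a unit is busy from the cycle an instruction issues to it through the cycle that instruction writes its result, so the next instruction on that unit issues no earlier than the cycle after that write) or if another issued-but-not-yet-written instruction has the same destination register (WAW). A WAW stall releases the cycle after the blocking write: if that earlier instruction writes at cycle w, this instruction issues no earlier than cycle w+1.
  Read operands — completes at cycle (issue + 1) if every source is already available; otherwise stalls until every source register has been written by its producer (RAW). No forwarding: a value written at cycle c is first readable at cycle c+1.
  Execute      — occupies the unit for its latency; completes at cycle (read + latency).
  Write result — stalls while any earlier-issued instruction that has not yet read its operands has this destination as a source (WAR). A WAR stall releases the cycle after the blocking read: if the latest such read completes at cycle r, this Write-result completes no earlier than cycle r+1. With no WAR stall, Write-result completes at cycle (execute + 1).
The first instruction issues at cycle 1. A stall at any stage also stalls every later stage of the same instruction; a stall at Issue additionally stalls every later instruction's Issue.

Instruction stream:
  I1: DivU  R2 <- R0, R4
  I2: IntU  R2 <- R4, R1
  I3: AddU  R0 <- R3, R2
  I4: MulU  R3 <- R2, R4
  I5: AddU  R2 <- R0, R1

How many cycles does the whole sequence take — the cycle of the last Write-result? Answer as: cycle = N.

cycle = 23

I1  is:1  ro:2  ex:9  wr:10
I2  is:11  ro:12  ex:13  wr:14  — WAW R2: wait I1 write@10
I3  is:12  ro:15  ex:17  wr:18  — RAW R2: wait I2 write@14
I4  is:13  ro:15  ex:18  wr:19  — RAW R2: wait I2 write@14
I5  is:19  ro:20  ex:22  wr:23  — struct: AddU busy until I3 writes@18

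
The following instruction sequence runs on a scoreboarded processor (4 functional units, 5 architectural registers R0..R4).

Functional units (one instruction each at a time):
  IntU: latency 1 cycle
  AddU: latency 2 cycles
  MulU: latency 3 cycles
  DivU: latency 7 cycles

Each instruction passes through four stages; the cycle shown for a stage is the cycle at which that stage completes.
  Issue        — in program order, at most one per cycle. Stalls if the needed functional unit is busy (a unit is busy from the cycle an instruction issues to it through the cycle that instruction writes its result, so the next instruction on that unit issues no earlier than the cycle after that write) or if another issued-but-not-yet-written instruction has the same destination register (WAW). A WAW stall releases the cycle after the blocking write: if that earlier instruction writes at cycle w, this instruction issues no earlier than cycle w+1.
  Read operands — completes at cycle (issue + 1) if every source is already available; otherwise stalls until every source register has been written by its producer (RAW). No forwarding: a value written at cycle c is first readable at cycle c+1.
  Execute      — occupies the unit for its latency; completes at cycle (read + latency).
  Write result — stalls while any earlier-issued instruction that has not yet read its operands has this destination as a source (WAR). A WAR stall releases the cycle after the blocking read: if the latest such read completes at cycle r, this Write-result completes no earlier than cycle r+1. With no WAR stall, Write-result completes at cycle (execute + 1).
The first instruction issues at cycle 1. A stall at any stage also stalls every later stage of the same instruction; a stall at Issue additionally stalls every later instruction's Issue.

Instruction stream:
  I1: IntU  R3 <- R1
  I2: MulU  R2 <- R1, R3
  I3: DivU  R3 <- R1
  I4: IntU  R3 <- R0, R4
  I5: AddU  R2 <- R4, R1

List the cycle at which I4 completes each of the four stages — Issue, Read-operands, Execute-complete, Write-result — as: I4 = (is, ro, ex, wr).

I4 = (15, 16, 17, 18)

I1  is:1  ro:2  ex:3  wr:4
I2  is:2  ro:5  ex:8  wr:9  — RAW R3: wait I1 write@4
I3  is:5  ro:6  ex:13  wr:14  — WAW R3: wait I1 write@4
I4  is:15  ro:16  ex:17  wr:18  — WAW R3: wait I3 write@14
I5  is:16  ro:17  ex:19  wr:20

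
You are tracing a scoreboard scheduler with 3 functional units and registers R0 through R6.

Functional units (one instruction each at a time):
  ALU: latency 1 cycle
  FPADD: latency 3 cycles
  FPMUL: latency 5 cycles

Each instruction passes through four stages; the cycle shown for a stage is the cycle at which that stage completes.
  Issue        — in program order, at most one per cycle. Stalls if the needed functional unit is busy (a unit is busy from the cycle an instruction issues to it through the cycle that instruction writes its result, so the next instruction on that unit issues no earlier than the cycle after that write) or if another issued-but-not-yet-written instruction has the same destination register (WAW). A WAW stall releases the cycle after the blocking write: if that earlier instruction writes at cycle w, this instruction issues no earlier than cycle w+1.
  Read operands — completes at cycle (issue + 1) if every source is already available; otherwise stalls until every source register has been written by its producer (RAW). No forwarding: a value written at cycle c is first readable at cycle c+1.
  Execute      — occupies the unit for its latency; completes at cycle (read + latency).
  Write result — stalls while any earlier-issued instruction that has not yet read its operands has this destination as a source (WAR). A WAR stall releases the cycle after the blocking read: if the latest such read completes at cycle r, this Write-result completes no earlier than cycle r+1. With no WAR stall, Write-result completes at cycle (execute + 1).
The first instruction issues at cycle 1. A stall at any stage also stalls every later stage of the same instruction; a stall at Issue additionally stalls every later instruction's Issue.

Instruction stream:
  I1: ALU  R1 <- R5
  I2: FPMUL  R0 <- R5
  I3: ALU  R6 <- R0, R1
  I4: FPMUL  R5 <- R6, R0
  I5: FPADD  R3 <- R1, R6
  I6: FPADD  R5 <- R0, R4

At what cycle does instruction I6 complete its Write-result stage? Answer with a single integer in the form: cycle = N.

I1 -> (1, 2, 3, 4)
I2 -> (2, 3, 8, 9)
I3 -> (5, 10, 11, 12)  // struct: ALU busy until I1 writes@4, RAW R0: wait I2 write@9
I4 -> (10, 13, 18, 19)  // struct: FPMUL busy until I2 writes@9, RAW R6: wait I3 write@12
I5 -> (11, 13, 16, 17)  // RAW R6: wait I3 write@12
I6 -> (20, 21, 24, 25)  // WAW R5: wait I4 write@19

cycle = 25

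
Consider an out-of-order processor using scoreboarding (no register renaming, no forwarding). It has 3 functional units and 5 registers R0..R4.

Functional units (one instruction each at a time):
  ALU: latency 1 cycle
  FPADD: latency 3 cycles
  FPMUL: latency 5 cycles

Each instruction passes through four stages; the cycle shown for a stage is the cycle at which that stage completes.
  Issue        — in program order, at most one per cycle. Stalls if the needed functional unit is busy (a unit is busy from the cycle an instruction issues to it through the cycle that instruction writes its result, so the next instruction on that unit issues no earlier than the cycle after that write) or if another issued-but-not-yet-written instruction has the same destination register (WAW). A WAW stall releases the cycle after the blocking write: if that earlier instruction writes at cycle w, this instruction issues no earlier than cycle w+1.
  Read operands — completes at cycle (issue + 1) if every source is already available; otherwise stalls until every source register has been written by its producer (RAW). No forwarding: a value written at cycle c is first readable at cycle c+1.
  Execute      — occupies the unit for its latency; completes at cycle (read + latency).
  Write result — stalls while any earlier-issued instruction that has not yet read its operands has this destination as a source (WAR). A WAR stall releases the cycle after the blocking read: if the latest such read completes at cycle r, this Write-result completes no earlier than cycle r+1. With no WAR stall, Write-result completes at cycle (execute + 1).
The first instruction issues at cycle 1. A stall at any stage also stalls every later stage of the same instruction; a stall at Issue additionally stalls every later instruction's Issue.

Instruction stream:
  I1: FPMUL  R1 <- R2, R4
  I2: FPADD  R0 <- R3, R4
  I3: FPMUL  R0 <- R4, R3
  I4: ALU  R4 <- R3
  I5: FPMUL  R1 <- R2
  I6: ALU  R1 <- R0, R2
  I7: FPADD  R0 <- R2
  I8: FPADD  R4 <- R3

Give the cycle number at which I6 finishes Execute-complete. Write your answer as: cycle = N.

c1: issue I1 (FPMUL)
c2: I1 read-ops; issue I2 (FPADD)
c3: I2 read-ops
c6: I2 finished on FPADD
c7: I1 finished on FPMUL; I2→R0
c8: I1→R1
c9: issue I3 (FPMUL)
c10: I3 read-ops; issue I4 (ALU)
c11: I4 read-ops
c12: I4 finished on ALU
c13: I4→R4
c15: I3 finished on FPMUL
c16: I3→R0
c17: issue I5 (FPMUL)
c18: I5 read-ops
c23: I5 finished on FPMUL
c24: I5→R1
c25: issue I6 (ALU)
c26: I6 read-ops; issue I7 (FPADD)
c27: I6 finished on ALU; I7 read-ops
c28: I6→R1
c30: I7 finished on FPADD
c31: I7→R0
c32: issue I8 (FPADD)
c33: I8 read-ops
c36: I8 finished on FPADD
c37: I8→R4

cycle = 27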